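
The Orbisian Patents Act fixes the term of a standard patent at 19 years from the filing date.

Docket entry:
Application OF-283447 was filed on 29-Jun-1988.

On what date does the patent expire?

Filing date + 19 years → 29 June 2007.

2007-06-29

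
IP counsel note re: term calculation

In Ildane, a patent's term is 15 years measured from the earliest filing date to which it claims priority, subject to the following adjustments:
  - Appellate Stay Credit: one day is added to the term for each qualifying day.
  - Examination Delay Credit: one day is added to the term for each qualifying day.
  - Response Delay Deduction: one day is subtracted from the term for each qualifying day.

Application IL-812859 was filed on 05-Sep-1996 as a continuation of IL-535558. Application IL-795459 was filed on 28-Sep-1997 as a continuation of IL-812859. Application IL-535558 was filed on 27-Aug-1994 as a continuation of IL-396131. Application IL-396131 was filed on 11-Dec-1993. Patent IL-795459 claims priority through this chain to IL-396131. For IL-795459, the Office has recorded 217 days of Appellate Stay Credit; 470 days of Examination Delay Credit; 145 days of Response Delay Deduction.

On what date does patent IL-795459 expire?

2010-06-06

Earliest priority filing: 11 December 1993.
Base term: 11 December 1993 + 15 years → 11 December 2008.
Appellate Stay Credit: +217 days → 16 July 2009.
Examination Delay Credit: +470 days → 29 October 2010.
Response Delay Deduction: −145 days → 6 June 2010.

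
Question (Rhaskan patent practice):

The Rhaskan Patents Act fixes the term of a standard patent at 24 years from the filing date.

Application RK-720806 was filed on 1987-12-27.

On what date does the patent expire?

December 27, 2011

Filing date + 24 years → 27 December 2011.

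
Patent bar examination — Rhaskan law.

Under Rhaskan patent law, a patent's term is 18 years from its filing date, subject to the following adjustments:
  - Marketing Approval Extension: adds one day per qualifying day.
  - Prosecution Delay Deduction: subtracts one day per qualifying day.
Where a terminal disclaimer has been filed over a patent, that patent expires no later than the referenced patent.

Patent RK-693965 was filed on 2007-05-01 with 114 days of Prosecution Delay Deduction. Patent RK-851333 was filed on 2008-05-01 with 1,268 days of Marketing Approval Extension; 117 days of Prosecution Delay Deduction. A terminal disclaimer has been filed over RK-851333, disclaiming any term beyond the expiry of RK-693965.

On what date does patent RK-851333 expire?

January 7, 2025

Natural term of RK-851333:
  Base: filing + 18 years → 1 May 2026.
  Marketing Approval Extension: +1268 days → 20 October 2029.
  Prosecution Delay Deduction: −117 days → 25 June 2029.
Expiry of referenced patent RK-693965:
  Base: filing + 18 years → 1 May 2025.
  Prosecution Delay Deduction: −114 days → 7 January 2025.
Terminal disclaimer: RK-851333 expires on the earlier of 25 June 2029 and 7 January 2025.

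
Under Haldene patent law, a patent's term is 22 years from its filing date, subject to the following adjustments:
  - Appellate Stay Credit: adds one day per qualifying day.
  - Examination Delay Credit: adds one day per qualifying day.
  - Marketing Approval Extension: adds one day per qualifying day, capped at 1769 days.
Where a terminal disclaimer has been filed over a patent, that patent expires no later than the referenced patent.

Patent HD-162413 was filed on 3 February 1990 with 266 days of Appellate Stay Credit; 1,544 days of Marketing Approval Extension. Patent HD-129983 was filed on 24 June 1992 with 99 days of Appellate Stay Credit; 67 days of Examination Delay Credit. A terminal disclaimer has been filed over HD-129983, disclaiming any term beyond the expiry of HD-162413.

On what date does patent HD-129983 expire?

December 7, 2014

Natural term of HD-129983:
  Base: filing + 22 years → 24 June 2014.
  Appellate Stay Credit: +99 days → 1 October 2014.
  Examination Delay Credit: +67 days → 7 December 2014.
Expiry of referenced patent HD-162413:
  Base: filing + 22 years → 3 February 2012.
  Appellate Stay Credit: +266 days → 26 October 2012.
  Marketing Approval Extension: 1544 days (within the 1769-day cap) → +1544 days → 17 January 2017.
Terminal disclaimer: HD-129983 expires on the earlier of 7 December 2014 and 17 January 2017.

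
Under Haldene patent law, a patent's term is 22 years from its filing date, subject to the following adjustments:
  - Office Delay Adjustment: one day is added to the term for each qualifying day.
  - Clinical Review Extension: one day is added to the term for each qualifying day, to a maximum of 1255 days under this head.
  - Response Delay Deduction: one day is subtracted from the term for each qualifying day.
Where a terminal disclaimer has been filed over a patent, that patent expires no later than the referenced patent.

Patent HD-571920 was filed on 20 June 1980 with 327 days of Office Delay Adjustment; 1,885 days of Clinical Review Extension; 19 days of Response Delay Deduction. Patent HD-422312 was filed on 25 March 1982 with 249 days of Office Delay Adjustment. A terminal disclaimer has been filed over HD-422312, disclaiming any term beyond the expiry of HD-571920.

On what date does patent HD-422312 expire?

2004-11-29

Natural term of HD-422312:
  Base: filing + 22 years → 25 March 2004.
  Office Delay Adjustment: +249 days → 29 November 2004.
Expiry of referenced patent HD-571920:
  Base: filing + 22 years → 20 June 2002.
  Office Delay Adjustment: +327 days → 13 May 2003.
  Clinical Review Extension: 1885 days claimed exceeds the 1255-day cap, so +1255 days → 19 October 2006.
  Response Delay Deduction: −19 days → 30 September 2006.
Terminal disclaimer: HD-422312 expires on the earlier of 29 November 2004 and 30 September 2006.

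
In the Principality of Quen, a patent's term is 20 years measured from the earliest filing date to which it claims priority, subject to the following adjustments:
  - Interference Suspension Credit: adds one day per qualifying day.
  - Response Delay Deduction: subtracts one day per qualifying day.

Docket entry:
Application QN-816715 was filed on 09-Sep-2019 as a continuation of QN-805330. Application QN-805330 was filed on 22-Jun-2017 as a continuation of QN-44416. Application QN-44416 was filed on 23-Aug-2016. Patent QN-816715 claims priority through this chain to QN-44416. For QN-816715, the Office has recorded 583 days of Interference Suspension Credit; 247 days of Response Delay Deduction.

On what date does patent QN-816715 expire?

Earliest priority filing: 23 August 2016.
Base term: 23 August 2016 + 20 years → 23 August 2036.
Interference Suspension Credit: +583 days → 29 March 2038.
Response Delay Deduction: −247 days → 25 July 2037.

July 25, 2037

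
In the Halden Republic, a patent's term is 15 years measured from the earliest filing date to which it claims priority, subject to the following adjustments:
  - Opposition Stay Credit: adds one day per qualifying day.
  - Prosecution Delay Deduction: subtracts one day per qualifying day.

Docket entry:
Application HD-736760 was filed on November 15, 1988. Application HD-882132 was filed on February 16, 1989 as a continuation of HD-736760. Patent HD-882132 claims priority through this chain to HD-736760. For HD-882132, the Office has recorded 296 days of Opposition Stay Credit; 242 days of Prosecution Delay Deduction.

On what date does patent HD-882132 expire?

2004-01-08

Earliest priority filing: 15 November 1988.
Base term: 15 November 1988 + 15 years → 15 November 2003.
Opposition Stay Credit: +296 days → 6 September 2004.
Prosecution Delay Deduction: −242 days → 8 January 2004.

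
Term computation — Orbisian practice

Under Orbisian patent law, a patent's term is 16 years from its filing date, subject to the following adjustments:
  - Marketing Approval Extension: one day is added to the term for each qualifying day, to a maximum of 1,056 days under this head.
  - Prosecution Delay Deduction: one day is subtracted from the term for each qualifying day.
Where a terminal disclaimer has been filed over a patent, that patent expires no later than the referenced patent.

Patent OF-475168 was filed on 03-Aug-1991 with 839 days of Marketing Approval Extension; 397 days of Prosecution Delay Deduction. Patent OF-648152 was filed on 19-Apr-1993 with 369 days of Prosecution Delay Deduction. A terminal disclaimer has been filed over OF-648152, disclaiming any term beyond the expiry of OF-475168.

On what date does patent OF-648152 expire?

Natural term of OF-648152:
  Base: filing + 16 years → 19 April 2009.
  Prosecution Delay Deduction: −369 days → 15 April 2008.
Expiry of referenced patent OF-475168:
  Base: filing + 16 years → 3 August 2007.
  Marketing Approval Extension: 839 days (within the 1056-day cap) → +839 days → 19 November 2009.
  Prosecution Delay Deduction: −397 days → 18 October 2008.
Terminal disclaimer: OF-648152 expires on the earlier of 15 April 2008 and 18 October 2008.

2008-04-15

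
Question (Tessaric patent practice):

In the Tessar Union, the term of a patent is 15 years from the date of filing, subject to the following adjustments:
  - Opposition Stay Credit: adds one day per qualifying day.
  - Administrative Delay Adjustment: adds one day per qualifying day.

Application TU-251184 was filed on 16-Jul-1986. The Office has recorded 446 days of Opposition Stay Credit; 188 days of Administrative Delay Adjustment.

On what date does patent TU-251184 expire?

Base term: filing date + 15 years → 16 July 2001.
Opposition Stay Credit: +446 days → 5 October 2002.
Administrative Delay Adjustment: +188 days → 11 April 2003.

April 11, 2003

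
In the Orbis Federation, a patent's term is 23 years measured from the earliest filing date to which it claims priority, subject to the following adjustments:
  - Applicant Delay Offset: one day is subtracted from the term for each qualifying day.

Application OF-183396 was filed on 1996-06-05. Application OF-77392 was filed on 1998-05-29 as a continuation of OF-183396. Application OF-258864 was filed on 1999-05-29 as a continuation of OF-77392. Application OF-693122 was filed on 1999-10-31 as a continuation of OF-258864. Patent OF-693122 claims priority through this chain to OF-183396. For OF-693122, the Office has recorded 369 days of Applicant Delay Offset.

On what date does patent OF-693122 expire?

2018-06-01

Earliest priority filing: 5 June 1996.
Base term: 5 June 1996 + 23 years → 5 June 2019.
Applicant Delay Offset: −369 days → 1 June 2018.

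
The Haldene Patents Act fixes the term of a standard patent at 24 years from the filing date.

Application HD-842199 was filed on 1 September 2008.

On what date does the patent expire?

Filing date + 24 years → 1 September 2032.

September 1, 2032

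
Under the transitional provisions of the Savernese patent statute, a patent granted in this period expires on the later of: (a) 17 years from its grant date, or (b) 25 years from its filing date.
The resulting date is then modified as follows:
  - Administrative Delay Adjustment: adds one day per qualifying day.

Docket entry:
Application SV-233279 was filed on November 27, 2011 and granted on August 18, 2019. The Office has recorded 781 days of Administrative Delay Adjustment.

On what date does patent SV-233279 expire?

(a) grant + 17 years → 18 August 2036.
(b) filing + 25 years → 27 November 2036.
Later of the two: 27 November 2036.
Administrative Delay Adjustment: +781 days → 17 January 2039.

January 17, 2039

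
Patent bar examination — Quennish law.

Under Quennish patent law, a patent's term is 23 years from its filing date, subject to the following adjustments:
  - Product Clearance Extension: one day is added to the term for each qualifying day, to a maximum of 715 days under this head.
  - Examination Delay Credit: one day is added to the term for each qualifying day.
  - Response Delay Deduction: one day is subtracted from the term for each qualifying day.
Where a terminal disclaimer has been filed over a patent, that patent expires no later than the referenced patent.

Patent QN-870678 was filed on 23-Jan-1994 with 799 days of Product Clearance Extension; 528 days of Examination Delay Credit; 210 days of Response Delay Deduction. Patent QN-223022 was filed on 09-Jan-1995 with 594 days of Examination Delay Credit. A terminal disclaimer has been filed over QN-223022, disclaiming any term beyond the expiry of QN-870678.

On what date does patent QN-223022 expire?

Natural term of QN-223022:
  Base: filing + 23 years → 9 January 2018.
  Examination Delay Credit: +594 days → 26 August 2019.
Expiry of referenced patent QN-870678:
  Base: filing + 23 years → 23 January 2017.
  Product Clearance Extension: 799 days claimed exceeds the 715-day cap, so +715 days → 8 January 2019.
  Examination Delay Credit: +528 days → 19 June 2020.
  Response Delay Deduction: −210 days → 22 November 2019.
Terminal disclaimer: QN-223022 expires on the earlier of 26 August 2019 and 22 November 2019.

2019-08-26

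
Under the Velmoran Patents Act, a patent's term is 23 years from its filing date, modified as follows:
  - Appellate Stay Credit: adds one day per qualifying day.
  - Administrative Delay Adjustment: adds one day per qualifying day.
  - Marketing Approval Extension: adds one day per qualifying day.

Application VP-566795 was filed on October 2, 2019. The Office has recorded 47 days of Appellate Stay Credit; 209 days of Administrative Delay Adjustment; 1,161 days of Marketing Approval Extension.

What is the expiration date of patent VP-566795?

2046-08-19

Base term: filing date + 23 years → 2 October 2042.
Appellate Stay Credit: +47 days → 18 November 2042.
Administrative Delay Adjustment: +209 days → 15 June 2043.
Marketing Approval Extension: +1161 days → 19 August 2046.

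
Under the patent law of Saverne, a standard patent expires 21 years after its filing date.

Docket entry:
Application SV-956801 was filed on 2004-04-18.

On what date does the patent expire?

2025-04-18

Filing date + 21 years → 18 April 2025.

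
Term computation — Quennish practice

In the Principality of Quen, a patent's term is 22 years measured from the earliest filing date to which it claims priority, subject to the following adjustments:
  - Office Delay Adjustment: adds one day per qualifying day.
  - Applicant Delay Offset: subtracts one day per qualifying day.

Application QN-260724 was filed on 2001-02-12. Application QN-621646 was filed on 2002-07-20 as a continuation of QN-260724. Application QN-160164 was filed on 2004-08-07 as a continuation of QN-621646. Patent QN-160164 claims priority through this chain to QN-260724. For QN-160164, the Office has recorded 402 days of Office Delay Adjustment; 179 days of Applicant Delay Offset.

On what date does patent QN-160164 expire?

Earliest priority filing: 12 February 2001.
Base term: 12 February 2001 + 22 years → 12 February 2023.
Office Delay Adjustment: +402 days → 20 March 2024.
Applicant Delay Offset: −179 days → 23 September 2023.

September 23, 2023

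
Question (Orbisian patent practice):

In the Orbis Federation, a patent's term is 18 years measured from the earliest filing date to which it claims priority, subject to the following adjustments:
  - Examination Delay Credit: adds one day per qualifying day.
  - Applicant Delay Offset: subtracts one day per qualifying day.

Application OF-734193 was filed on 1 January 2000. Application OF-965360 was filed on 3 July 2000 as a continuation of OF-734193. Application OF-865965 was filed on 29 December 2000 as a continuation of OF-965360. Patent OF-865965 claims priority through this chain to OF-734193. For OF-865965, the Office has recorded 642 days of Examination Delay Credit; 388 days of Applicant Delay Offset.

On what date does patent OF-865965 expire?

Earliest priority filing: 1 January 2000.
Base term: 1 January 2000 + 18 years → 1 January 2018.
Examination Delay Credit: +642 days → 5 October 2019.
Applicant Delay Offset: −388 days → 12 September 2018.

September 12, 2018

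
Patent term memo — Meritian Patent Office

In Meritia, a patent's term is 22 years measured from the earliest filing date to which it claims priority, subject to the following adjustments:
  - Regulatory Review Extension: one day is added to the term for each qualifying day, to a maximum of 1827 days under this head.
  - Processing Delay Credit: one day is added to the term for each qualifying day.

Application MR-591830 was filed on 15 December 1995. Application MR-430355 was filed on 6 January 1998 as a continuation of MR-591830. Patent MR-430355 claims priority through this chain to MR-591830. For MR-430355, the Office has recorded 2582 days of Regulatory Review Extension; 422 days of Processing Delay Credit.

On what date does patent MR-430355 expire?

February 11, 2024

Earliest priority filing: 15 December 1995.
Base term: 15 December 1995 + 22 years → 15 December 2017.
Regulatory Review Extension: 2582 days claimed exceeds the 1827-day cap, so +1827 days → 16 December 2022.
Processing Delay Credit: +422 days → 11 February 2024.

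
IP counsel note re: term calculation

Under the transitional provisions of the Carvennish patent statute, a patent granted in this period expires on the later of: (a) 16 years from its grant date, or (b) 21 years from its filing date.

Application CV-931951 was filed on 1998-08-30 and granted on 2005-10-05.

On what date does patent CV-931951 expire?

2021-10-05

(a) grant + 16 years → 5 October 2021.
(b) filing + 21 years → 30 August 2019.
Later of the two: 5 October 2021.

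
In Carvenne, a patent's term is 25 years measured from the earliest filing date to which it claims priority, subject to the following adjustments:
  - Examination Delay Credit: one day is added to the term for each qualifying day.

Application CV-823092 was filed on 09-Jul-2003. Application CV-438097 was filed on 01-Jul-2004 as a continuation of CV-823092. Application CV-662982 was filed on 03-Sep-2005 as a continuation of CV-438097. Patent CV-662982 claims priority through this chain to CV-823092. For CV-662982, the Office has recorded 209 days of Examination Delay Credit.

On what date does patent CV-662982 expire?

Earliest priority filing: 9 July 2003.
Base term: 9 July 2003 + 25 years → 9 July 2028.
Examination Delay Credit: +209 days → 3 February 2029.

February 3, 2029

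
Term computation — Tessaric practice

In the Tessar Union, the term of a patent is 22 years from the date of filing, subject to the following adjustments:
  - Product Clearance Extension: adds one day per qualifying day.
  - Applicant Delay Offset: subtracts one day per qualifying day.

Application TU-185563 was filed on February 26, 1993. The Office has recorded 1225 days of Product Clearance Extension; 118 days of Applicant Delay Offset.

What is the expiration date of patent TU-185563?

2018-03-09

Base term: filing date + 22 years → 26 February 2015.
Product Clearance Extension: +1225 days → 5 July 2018.
Applicant Delay Offset: −118 days → 9 March 2018.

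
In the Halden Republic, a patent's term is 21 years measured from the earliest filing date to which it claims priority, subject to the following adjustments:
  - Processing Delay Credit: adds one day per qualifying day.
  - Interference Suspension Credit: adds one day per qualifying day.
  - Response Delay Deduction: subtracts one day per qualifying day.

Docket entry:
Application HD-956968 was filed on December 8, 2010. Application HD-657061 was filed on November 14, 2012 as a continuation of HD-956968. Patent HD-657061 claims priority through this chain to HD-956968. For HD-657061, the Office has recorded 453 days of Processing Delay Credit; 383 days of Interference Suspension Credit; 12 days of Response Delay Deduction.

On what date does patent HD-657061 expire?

March 11, 2034

Earliest priority filing: 8 December 2010.
Base term: 8 December 2010 + 21 years → 8 December 2031.
Processing Delay Credit: +453 days → 5 March 2033.
Interference Suspension Credit: +383 days → 23 March 2034.
Response Delay Deduction: −12 days → 11 March 2034.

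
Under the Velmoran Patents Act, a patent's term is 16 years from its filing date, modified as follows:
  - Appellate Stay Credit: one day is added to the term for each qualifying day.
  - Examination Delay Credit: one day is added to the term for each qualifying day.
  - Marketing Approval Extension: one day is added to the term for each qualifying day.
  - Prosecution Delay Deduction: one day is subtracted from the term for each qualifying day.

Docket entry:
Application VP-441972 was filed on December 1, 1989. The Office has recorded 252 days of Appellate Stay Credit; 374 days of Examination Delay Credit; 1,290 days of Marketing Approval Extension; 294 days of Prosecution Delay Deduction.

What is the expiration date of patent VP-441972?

Base term: filing date + 16 years → 1 December 2005.
Appellate Stay Credit: +252 days → 10 August 2006.
Examination Delay Credit: +374 days → 19 August 2007.
Marketing Approval Extension: +1290 days → 1 March 2011.
Prosecution Delay Deduction: −294 days → 11 May 2010.

2010-05-11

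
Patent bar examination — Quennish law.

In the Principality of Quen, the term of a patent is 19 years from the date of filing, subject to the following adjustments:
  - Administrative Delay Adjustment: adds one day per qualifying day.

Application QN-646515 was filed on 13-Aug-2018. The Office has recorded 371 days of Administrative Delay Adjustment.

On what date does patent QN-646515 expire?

Base term: filing date + 19 years → 13 August 2037.
Administrative Delay Adjustment: +371 days → 19 August 2038.

2038-08-19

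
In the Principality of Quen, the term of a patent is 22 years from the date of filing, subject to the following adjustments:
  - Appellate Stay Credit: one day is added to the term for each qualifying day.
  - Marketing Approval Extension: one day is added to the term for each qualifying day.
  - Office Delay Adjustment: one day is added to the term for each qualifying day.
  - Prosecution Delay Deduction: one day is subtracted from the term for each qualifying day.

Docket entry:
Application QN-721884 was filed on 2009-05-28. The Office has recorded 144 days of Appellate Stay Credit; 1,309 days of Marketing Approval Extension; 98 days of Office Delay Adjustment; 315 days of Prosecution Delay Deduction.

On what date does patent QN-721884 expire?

October 15, 2034

Base term: filing date + 22 years → 28 May 2031.
Appellate Stay Credit: +144 days → 19 October 2031.
Marketing Approval Extension: +1309 days → 20 May 2035.
Office Delay Adjustment: +98 days → 26 August 2035.
Prosecution Delay Deduction: −315 days → 15 October 2034.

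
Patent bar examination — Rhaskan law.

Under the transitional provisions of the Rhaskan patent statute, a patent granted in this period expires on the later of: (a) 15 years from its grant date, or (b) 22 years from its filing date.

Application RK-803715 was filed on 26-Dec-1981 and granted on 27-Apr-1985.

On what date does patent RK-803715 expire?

2003-12-26

(a) grant + 15 years → 27 April 2000.
(b) filing + 22 years → 26 December 2003.
Later of the two: 26 December 2003.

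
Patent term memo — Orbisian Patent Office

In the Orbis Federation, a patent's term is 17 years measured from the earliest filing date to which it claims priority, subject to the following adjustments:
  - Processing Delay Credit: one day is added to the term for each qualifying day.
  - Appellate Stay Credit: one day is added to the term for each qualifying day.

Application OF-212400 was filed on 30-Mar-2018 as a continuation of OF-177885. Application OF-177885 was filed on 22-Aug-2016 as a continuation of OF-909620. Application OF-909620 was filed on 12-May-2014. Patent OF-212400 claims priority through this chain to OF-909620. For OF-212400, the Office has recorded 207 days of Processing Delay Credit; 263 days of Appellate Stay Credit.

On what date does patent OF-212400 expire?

Earliest priority filing: 12 May 2014.
Base term: 12 May 2014 + 17 years → 12 May 2031.
Processing Delay Credit: +207 days → 5 December 2031.
Appellate Stay Credit: +263 days → 24 August 2032.

2032-08-24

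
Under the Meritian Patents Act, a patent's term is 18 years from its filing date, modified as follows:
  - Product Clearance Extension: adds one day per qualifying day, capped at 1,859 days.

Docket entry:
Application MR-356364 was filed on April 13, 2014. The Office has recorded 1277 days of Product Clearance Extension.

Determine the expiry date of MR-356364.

2035-10-12

Base term: filing date + 18 years → 13 April 2032.
Product Clearance Extension: 1277 days (within the 1859-day cap) → +1277 days → 12 October 2035.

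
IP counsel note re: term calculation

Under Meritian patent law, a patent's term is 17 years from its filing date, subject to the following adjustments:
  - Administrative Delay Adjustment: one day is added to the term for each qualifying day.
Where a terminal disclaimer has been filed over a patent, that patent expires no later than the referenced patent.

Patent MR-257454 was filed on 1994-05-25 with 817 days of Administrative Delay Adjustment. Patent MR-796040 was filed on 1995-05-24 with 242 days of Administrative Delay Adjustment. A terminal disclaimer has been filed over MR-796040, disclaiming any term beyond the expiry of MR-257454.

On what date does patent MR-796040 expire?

January 21, 2013

Natural term of MR-796040:
  Base: filing + 17 years → 24 May 2012.
  Administrative Delay Adjustment: +242 days → 21 January 2013.
Expiry of referenced patent MR-257454:
  Base: filing + 17 years → 25 May 2011.
  Administrative Delay Adjustment: +817 days → 19 August 2013.
Terminal disclaimer: MR-796040 expires on the earlier of 21 January 2013 and 19 August 2013.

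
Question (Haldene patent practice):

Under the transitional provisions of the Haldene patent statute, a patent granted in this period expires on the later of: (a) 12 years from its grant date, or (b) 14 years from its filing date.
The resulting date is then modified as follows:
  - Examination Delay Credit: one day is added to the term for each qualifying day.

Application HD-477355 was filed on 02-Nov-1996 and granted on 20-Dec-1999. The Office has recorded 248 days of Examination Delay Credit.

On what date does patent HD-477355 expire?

(a) grant + 12 years → 20 December 2011.
(b) filing + 14 years → 2 November 2010.
Later of the two: 20 December 2011.
Examination Delay Credit: +248 days → 24 August 2012.

2012-08-24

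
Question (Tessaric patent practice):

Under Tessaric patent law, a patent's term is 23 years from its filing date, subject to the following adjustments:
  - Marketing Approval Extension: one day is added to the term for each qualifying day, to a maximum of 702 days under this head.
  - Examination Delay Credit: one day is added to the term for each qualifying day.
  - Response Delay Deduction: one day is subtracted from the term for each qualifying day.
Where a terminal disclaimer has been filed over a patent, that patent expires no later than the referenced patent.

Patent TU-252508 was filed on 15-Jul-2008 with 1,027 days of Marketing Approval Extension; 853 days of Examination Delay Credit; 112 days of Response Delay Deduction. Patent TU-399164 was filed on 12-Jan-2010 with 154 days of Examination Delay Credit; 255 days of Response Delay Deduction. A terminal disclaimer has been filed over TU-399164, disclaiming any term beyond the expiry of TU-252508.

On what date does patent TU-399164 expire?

Natural term of TU-399164:
  Base: filing + 23 years → 12 January 2033.
  Examination Delay Credit: +154 days → 15 June 2033.
  Response Delay Deduction: −255 days → 3 October 2032.
Expiry of referenced patent TU-252508:
  Base: filing + 23 years → 15 July 2031.
  Marketing Approval Extension: 1027 days claimed exceeds the 702-day cap, so +702 days → 16 June 2033.
  Examination Delay Credit: +853 days → 17 October 2035.
  Response Delay Deduction: −112 days → 27 June 2035.
Terminal disclaimer: TU-399164 expires on the earlier of 3 October 2032 and 27 June 2035.

2032-10-03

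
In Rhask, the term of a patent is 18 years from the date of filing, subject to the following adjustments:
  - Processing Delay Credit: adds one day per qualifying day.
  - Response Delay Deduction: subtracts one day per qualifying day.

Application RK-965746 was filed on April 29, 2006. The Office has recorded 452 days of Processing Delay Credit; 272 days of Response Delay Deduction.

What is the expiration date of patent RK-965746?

2024-10-26

Base term: filing date + 18 years → 29 April 2024.
Processing Delay Credit: +452 days → 25 July 2025.
Response Delay Deduction: −272 days → 26 October 2024.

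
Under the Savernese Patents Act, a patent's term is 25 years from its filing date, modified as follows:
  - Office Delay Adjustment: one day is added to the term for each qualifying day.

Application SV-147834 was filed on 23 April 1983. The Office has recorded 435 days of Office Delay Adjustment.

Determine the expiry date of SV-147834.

Base term: filing date + 25 years → 23 April 2008.
Office Delay Adjustment: +435 days → 2 July 2009.

2009-07-02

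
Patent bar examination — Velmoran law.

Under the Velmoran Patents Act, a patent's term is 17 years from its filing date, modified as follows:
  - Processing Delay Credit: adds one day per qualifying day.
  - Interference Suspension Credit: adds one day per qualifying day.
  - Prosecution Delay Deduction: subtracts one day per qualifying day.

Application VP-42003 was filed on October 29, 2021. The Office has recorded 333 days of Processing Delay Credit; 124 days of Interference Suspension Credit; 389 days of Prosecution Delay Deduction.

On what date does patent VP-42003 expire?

Base term: filing date + 17 years → 29 October 2038.
Processing Delay Credit: +333 days → 27 September 2039.
Interference Suspension Credit: +124 days → 29 January 2040.
Prosecution Delay Deduction: −389 days → 5 January 2039.

2039-01-05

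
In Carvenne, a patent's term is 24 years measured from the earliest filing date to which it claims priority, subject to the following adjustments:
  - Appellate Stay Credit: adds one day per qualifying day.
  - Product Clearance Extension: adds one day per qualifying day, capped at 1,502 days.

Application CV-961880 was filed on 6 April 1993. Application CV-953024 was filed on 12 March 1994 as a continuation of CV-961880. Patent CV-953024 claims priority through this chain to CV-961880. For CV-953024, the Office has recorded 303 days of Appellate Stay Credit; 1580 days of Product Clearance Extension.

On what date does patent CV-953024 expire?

Earliest priority filing: 6 April 1993.
Base term: 6 April 1993 + 24 years → 6 April 2017.
Appellate Stay Credit: +303 days → 3 February 2018.
Product Clearance Extension: 1580 days claimed exceeds the 1502-day cap, so +1502 days → 16 March 2022.

2022-03-16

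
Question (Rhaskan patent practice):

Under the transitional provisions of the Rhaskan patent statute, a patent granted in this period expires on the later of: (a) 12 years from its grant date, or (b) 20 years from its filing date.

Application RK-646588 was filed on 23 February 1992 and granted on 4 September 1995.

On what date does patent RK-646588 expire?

(a) grant + 12 years → 4 September 2007.
(b) filing + 20 years → 23 February 2012.
Later of the two: 23 February 2012.

February 23, 2012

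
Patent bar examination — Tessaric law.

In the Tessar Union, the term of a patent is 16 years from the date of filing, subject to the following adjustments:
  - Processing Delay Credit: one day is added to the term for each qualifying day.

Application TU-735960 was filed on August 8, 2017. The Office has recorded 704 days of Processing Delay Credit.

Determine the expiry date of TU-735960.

July 13, 2035

Base term: filing date + 16 years → 8 August 2033.
Processing Delay Credit: +704 days → 13 July 2035.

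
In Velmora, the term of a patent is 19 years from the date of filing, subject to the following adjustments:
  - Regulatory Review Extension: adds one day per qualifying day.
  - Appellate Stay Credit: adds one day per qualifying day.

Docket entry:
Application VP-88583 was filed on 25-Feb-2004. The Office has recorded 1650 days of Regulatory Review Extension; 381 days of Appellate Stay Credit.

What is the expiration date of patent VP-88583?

September 17, 2028

Base term: filing date + 19 years → 25 February 2023.
Regulatory Review Extension: +1650 days → 2 September 2027.
Appellate Stay Credit: +381 days → 17 September 2028.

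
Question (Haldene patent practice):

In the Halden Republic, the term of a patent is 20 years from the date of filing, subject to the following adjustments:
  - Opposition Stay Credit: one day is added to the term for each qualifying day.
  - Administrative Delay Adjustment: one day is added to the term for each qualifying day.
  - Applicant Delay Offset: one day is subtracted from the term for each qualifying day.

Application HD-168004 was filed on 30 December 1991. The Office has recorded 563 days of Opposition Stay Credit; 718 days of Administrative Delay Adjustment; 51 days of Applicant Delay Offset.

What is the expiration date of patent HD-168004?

2015-05-13

Base term: filing date + 20 years → 30 December 2011.
Opposition Stay Credit: +563 days → 15 July 2013.
Administrative Delay Adjustment: +718 days → 3 July 2015.
Applicant Delay Offset: −51 days → 13 May 2015.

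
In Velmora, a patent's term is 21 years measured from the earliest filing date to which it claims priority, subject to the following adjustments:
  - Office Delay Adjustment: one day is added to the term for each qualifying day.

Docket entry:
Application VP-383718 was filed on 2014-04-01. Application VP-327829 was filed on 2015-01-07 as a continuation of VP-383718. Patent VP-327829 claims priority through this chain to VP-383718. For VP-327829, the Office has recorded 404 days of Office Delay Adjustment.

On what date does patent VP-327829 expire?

2036-05-09

Earliest priority filing: 1 April 2014.
Base term: 1 April 2014 + 21 years → 1 April 2035.
Office Delay Adjustment: +404 days → 9 May 2036.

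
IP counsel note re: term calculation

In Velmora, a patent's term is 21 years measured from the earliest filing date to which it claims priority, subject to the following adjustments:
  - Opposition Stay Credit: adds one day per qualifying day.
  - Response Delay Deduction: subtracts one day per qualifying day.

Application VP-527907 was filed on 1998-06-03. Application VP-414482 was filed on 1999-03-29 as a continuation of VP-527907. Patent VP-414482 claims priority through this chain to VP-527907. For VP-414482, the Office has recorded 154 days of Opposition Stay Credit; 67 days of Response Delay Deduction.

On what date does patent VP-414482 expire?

2019-08-29

Earliest priority filing: 3 June 1998.
Base term: 3 June 1998 + 21 years → 3 June 2019.
Opposition Stay Credit: +154 days → 4 November 2019.
Response Delay Deduction: −67 days → 29 August 2019.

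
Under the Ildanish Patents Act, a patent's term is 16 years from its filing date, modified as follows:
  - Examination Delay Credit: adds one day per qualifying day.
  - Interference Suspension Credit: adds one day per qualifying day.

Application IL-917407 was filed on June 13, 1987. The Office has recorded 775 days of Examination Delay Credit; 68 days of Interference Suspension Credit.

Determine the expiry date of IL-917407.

Base term: filing date + 16 years → 13 June 2003.
Examination Delay Credit: +775 days → 27 July 2005.
Interference Suspension Credit: +68 days → 3 October 2005.

2005-10-03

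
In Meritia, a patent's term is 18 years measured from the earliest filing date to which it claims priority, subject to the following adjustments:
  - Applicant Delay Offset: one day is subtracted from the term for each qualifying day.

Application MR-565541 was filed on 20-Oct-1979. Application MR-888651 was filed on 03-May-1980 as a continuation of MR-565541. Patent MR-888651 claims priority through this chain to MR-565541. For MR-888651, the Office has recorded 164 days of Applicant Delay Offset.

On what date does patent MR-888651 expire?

1997-05-09

Earliest priority filing: 20 October 1979.
Base term: 20 October 1979 + 18 years → 20 October 1997.
Applicant Delay Offset: −164 days → 9 May 1997.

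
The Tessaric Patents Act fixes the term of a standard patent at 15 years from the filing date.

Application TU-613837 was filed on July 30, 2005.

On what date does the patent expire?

Filing date + 15 years → 30 July 2020.

July 30, 2020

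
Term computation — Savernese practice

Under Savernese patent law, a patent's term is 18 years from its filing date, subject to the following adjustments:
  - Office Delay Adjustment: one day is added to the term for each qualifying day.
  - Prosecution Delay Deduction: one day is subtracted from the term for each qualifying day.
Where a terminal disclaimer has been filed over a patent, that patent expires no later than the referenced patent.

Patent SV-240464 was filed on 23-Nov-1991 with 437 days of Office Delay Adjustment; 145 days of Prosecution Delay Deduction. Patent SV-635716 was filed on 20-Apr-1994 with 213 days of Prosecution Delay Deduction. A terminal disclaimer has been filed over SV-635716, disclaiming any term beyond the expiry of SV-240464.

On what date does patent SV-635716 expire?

Natural term of SV-635716:
  Base: filing + 18 years → 20 April 2012.
  Prosecution Delay Deduction: −213 days → 20 September 2011.
Expiry of referenced patent SV-240464:
  Base: filing + 18 years → 23 November 2009.
  Office Delay Adjustment: +437 days → 3 February 2011.
  Prosecution Delay Deduction: −145 days → 11 September 2010.
Terminal disclaimer: SV-635716 expires on the earlier of 20 September 2011 and 11 September 2010.

September 11, 2010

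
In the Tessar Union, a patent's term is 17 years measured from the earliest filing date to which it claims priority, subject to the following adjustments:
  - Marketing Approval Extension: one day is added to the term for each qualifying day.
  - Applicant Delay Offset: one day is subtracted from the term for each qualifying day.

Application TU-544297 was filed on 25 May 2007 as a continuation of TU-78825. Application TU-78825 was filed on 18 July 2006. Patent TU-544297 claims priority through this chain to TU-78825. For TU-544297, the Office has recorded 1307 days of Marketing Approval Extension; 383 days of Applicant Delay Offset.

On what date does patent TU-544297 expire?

January 27, 2026

Earliest priority filing: 18 July 2006.
Base term: 18 July 2006 + 17 years → 18 July 2023.
Marketing Approval Extension: +1307 days → 14 February 2027.
Applicant Delay Offset: −383 days → 27 January 2026.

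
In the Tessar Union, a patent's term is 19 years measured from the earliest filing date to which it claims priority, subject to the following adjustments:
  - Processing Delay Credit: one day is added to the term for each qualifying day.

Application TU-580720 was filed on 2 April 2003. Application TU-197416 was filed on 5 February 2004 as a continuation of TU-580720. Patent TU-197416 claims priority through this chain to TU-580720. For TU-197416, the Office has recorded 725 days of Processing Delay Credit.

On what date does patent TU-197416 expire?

March 27, 2024

Earliest priority filing: 2 April 2003.
Base term: 2 April 2003 + 19 years → 2 April 2022.
Processing Delay Credit: +725 days → 27 March 2024.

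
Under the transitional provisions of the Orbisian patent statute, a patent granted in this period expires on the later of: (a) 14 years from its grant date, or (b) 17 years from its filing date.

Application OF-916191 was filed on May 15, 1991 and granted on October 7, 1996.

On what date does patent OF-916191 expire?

2010-10-07

(a) grant + 14 years → 7 October 2010.
(b) filing + 17 years → 15 May 2008.
Later of the two: 7 October 2010.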